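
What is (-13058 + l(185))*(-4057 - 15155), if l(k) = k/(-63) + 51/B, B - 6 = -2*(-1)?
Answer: 10533777899/42 ≈ 2.5080e+8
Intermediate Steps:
B = 8 (B = 6 - 2*(-1) = 6 + 2 = 8)
l(k) = 51/8 - k/63 (l(k) = k/(-63) + 51/8 = k*(-1/63) + 51*(⅛) = -k/63 + 51/8 = 51/8 - k/63)
(-13058 + l(185))*(-4057 - 15155) = (-13058 + (51/8 - 1/63*185))*(-4057 - 15155) = (-13058 + (51/8 - 185/63))*(-19212) = (-13058 + 1733/504)*(-19212) = -6579499/504*(-19212) = 10533777899/42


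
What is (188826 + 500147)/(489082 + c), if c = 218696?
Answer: 688973/707778 ≈ 0.97343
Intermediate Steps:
(188826 + 500147)/(489082 + c) = (188826 + 500147)/(489082 + 218696) = 688973/707778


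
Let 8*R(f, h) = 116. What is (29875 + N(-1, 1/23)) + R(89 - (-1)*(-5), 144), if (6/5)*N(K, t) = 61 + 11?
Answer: 59899/2 ≈ 29950.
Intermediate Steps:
R(f, h) = 29/2 (R(f, h) = (⅛)*116 = 29/2)
N(K, t) = 60 (N(K, t) = 5*(61 + 11)/6 = (⅚)*72 = 60)
(29875 + N(-1, 1/23)) + R(89 - (-1)*(-5), 144) = (29875 + 60) + 29/2 = 29935 + 29/2 = 59899/2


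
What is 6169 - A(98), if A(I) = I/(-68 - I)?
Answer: 512076/83 ≈ 6169.6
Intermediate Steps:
6169 - A(98) = 6169 - (-1)*98/(68 + 98) = 6169 - (-1)*98/166 = 6169 - 1*(-49/83) = 6169 + 49/83 = 512076/83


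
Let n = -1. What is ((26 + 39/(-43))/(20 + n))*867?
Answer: 935493/817 ≈ 1145.0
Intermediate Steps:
((26 + 39/(-43))/(20 + n))*867 = ((26 + 39/(-43))/(20 - 1))*867 = ((26 + 39*(-1/43))/19)*867 = ((26 - 39/43)*(1/19))*867 = ((1079/43)*(1/19))*867 = (1079/817)*867 = 935493/817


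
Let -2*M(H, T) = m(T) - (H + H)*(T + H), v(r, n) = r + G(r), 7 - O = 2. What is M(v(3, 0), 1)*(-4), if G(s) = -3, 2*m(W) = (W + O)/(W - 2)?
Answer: -6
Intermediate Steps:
O = 5 (O = 7 - 1*2 = 7 - 2 = 5)
m(W) = (5 + W)/(2*(-2 + W)) (m(W) = ((W + 5)/(W - 2))/2 = ((5 + W)/(-2 + W))/2 = (5 + W)/(2*(-2 + W)))
v(r, n) = -3 + r (v(r, n) = r - 3 = -3 + r)
M(H, T) = H*(H + T) - (5 + T)/(4*(-2 + T)) (M(H, T) = -((5 + T)/(2*(-2 + T)) - (H + H)*(T + H))/2 = -((5 + T)/(2*(-2 + T)) - 2*H*(H + T))/2 = H*(H + T) - (5 + T)/(4*(-2 + T)))
M(v(3, 0), 1)*(-4) = ((-5 - 1*1 + 4*(-3 + 3)*(-2 + 1)*((-3 + 3) + 1))/(4*(-2 + 1)))*(-4) = ((¼)*(-5 - 1 + 4*0*(-1)*(0 + 1))/(-1))*(-4) = ((¼)*(-1)*(-5 - 1 + 4*0*(-1)*1))*(-4) = ((¼)*(-1)*(-5 - 1 + 0))*(-4) = ((¼)*(-1)*(-6))*(-4) = (3/2)*(-4) = -6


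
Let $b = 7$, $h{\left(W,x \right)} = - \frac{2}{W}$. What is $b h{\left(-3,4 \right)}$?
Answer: $\frac{14}{3} \approx 4.6667$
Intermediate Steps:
$b h{\left(-3,4 \right)} = 7 \left(- \frac{2}{-3}\right) = 7 \left(\left(-2\right) \left(- \frac{1}{3}\right)\right) = 7 \cdot \frac{2}{3} = \frac{14}{3}$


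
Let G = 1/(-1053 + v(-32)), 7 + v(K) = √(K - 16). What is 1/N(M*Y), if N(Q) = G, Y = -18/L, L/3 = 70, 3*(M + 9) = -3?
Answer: -1060 + 4*I*√3 ≈ -1060.0 + 6.9282*I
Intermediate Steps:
M = -10 (M = -9 + (⅓)*(-3) = -9 - 1 = -10)
L = 210 (L = 3*70 = 210)
Y = -3/35 (Y = -18/210 = -18*1/210 = -3/35 ≈ -0.085714)
v(K) = -7 + √(-16 + K) (v(K) = -7 + √(K - 16) = -7 + √(-16 + K))
G = 1/(-1060 + 4*I*√3) (G = 1/(-1053 + (-7 + √(-16 - 32))) = 1/(-1053 + (-7 + √(-48))) = 1/(-1053 + (-7 + 4*I*√3)) = 1/(-1060 + 4*I*√3) ≈ -0.00094336 - 6.166e-6*I)
N(Q) = -265/280912 - I*√3/280912
1/N(M*Y) = 1/(-265/280912 - I*√3/280912)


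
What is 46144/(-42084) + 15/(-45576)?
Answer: -927553/845688 ≈ -1.0968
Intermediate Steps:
46144/(-42084) + 15/(-45576) = 46144*(-1/42084) + 15*(-1/45576) = -1648/1503 - 5/15192 = -927553/845688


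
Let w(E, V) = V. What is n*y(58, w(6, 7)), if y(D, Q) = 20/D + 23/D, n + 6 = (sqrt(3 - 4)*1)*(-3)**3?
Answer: -129/29 - 1161*I/58 ≈ -4.4483 - 20.017*I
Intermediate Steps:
n = -6 - 27*I (n = -6 + (sqrt(3 - 4)*1)*(-3)**3 = -6 + (sqrt(-1)*1)*(-27) = -6 + (I*1)*(-27) = -6 + I*(-27) = -6 - 27*I ≈ -6.0 - 27.0*I)
y(D, Q) = 43/D
n*y(58, w(6, 7)) = (-6 - 27*I)*(43/58) = -129/29 - 1161*I/58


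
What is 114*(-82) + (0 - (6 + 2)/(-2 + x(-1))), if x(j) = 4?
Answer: -9352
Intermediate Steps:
114*(-82) + (0 - (6 + 2)/(-2 + x(-1))) = 114*(-82) + (0 - (6 + 2)/(-2 + 4)) = -9348 + (0 - 8/2) = -9348 + (0 - 1*4) = -9348 + (0 - 4) = -9348 - 4 = -9352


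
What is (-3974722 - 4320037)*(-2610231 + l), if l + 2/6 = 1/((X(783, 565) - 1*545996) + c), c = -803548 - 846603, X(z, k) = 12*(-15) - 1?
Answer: 142659672913941840965/6588984 ≈ 2.1651e+13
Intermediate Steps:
X(z, k) = -181 (X(z, k) = -180 - 1 = -181)
c = -1650151
l = -2196331/6588984 (l = -⅓ + 1/((-181 - 1*545996) - 1650151) = -⅓ + 1/((-181 - 545996) - 1650151) = -⅓ + 1/(-546177 - 1650151) = -⅓ + 1/(-2196328) = -⅓ - 1/2196328 = -2196331/6588984 ≈ -0.33333)
(-3974722 - 4320037)*(-2610231 + l) = (-3974722 - 4320037)*(-2610231 - 2196331/6588984) = -8294759*(-17198772491635/6588984) = 142659672913941840965/6588984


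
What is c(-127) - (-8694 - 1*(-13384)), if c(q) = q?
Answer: -4817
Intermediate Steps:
c(-127) - (-8694 - 1*(-13384)) = -127 - (-8694 - 1*(-13384)) = -127 - (-8694 + 13384) = -127 - 1*4690 = -127 - 4690 = -4817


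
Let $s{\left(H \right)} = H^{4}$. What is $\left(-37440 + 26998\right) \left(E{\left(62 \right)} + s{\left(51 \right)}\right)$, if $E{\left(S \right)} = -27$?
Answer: $-70641946908$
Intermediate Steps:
$\left(-37440 + 26998\right) \left(E{\left(62 \right)} + s{\left(51 \right)}\right) = \left(-37440 + 26998\right) \left(-27 + 51^{4}\right) = - 10442 \left(-27 + 6765201\right) = \left(-10442\right) 6765174 = -70641946908$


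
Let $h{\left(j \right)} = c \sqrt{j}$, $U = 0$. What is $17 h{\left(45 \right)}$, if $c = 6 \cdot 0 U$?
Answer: $0$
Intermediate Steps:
$c = 0$ ($c = 6 \cdot 0 \cdot 0 = 0 \cdot 0 = 0$)
$h{\left(j \right)} = 0$ ($h{\left(j \right)} = 0 \sqrt{j} = 0$)
$17 h{\left(45 \right)} = 17 \cdot 0 = 0$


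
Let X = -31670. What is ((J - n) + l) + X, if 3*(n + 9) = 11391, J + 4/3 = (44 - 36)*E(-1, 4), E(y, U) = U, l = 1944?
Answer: -100450/3 ≈ -33483.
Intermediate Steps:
J = 92/3 (J = -4/3 + (44 - 36)*4 = -4/3 + 8*4 = -4/3 + 32 = 92/3 ≈ 30.667)
n = 3788 (n = -9 + (⅓)*11391 = -9 + 3797 = 3788)
((J - n) + l) + X = ((92/3 - 1*3788) + 1944) - 31670 = ((92/3 - 3788) + 1944) - 31670 = (-11272/3 + 1944) - 31670 = -5440/3 - 31670 = -100450/3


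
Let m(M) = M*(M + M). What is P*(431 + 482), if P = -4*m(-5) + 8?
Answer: -175296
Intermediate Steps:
m(M) = 2*M² (m(M) = M*(2*M) = 2*M²)
P = -192 (P = -8*(-5)² + 8 = -8*25 + 8 = -4*50 + 8 = -200 + 8 = -192)
P*(431 + 482) = -192*(431 + 482) = -192*913 = -175296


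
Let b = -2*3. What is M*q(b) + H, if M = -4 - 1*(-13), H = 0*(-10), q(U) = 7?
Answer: 63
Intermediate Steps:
b = -6
H = 0
M = 9 (M = -4 + 13 = 9)
M*q(b) + H = 9*7 + 0 = 63 + 0 = 63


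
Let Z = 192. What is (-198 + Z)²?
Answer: 36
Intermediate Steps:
(-198 + Z)² = (-198 + 192)² = (-6)² = 36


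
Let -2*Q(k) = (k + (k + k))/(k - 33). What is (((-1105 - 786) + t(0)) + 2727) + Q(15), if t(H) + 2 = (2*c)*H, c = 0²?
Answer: 3341/4 ≈ 835.25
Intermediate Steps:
c = 0
t(H) = -2 (t(H) = -2 + (2*0)*H = -2 + 0*H = -2 + 0 = -2)
Q(k) = -3*k/(2*(-33 + k)) (Q(k) = -(k + (k + k))/(2*(k - 33)) = -(k + 2*k)/(2*(-33 + k)) = -3*k/(2*(-33 + k)))
(((-1105 - 786) + t(0)) + 2727) + Q(15) = (((-1105 - 786) - 2) + 2727) - 3*15/(-66 + 2*15) = ((-1891 - 2) + 2727) - 3*15/(-66 + 30) = (-1893 + 2727) - 3*15/(-36) = 834 - 3*15*(-1/36) = 834 + 5/4 = 3341/4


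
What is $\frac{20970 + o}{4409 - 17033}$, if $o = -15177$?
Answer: $- \frac{1931}{4208} \approx -0.45889$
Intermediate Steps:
$\frac{20970 + o}{4409 - 17033} = \frac{20970 - 15177}{4409 - 17033} = \frac{5793}{-12624} = 5793 \left(- \frac{1}{12624}\right) = - \frac{1931}{4208}$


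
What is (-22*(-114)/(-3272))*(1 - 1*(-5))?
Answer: -1881/409 ≈ -4.5990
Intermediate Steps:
(-22*(-114)/(-3272))*(1 - 1*(-5)) = (2508*(-1/3272))*(1 + 5) = -627/818*6 = -1881/409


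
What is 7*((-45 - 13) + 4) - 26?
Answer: -404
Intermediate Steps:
7*((-45 - 13) + 4) - 26 = 7*(-58 + 4) - 26 = 7*(-54) - 26 = -378 - 26 = -404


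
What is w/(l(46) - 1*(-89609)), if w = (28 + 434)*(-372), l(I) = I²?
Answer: -57288/30575 ≈ -1.8737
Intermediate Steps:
w = -171864 (w = 462*(-372) = -171864)
w/(l(46) - 1*(-89609)) = -171864/(46² - 1*(-89609)) = -171864/(2116 + 89609) = -171864/91725 = -171864*1/91725 = -57288/30575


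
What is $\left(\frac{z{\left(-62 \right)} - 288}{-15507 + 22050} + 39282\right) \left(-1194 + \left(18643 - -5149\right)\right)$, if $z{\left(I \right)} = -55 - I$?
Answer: $\frac{5808179653310}{6543} \approx 8.8769 \cdot 10^{8}$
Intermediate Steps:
$\left(\frac{z{\left(-62 \right)} - 288}{-15507 + 22050} + 39282\right) \left(-1194 + \left(18643 - -5149\right)\right) = \left(\frac{\left(-55 - -62\right) - 288}{-15507 + 22050} + 39282\right) \left(-1194 + \left(18643 - -5149\right)\right) = \left(\frac{\left(-55 + 62\right) - 288}{6543} + 39282\right) \left(-1194 + \left(18643 + 5149\right)\right) = \left(\left(7 - 288\right) \frac{1}{6543} + 39282\right) \left(-1194 + 23792\right) = \left(\left(-281\right) \frac{1}{6543} + 39282\right) 22598 = \left(- \frac{281}{6543} + 39282\right) 22598 = \frac{257021845}{6543} \cdot 22598 = \frac{5808179653310}{6543}$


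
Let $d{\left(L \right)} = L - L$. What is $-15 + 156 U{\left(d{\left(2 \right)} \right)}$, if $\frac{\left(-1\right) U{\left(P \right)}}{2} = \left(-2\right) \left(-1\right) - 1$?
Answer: $-327$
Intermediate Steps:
$d{\left(L \right)} = 0$
$U{\left(P \right)} = -2$ ($U{\left(P \right)} = - 2 \left(\left(-2\right) \left(-1\right) - 1\right) = - 2 \left(2 - 1\right) = \left(-2\right) 1 = -2$)
$-15 + 156 U{\left(d{\left(2 \right)} \right)} = -15 + 156 \left(-2\right) = -15 - 312 = -327$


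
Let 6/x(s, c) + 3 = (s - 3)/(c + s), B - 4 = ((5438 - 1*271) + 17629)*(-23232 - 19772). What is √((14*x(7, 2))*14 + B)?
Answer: 2*I*√129647272413/23 ≈ 31310.0*I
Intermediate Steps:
B = -980319180 (B = 4 + ((5438 - 1*271) + 17629)*(-23232 - 19772) = 4 + ((5438 - 271) + 17629)*(-43004) = 4 + (5167 + 17629)*(-43004) = 4 + 22796*(-43004) = 4 - 980319184 = -980319180)
x(s, c) = 6/(-3 + (-3 + s)/(c + s)) (x(s, c) = 6/(-3 + (s - 3)/(c + s)) = 6/(-3 + (-3 + s)/(c + s)))
√((14*x(7, 2))*14 + B) = √((14*(6*(-1*2 - 1*7)/(3 + 2*7 + 3*2)))*14 - 980319180) = √((14*(6*(-2 - 7)/(3 + 14 + 6)))*14 - 980319180) = √((14*(6*(-9)/23))*14 - 980319180) = √((14*(6*(1/23)*(-9)))*14 - 980319180) = √((14*(-54/23))*14 - 980319180) = √(-756/23*14 - 980319180) = √(-10584/23 - 980319180) = √(-22547351724/23) = 2*I*√129647272413/23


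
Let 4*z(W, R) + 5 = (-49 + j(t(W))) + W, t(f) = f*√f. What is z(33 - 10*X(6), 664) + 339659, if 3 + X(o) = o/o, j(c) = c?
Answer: 1358635/4 + 53*√53/4 ≈ 3.3976e+5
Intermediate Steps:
t(f) = f^(3/2)
X(o) = -2 (X(o) = -3 + o/o = -3 + 1 = -2)
z(W, R) = -27/2 + W/4 + W^(3/2)/4 (z(W, R) = -5/4 + ((-49 + W^(3/2)) + W)/4 = -5/4 + (-49 + W + W^(3/2))/4 = -5/4 + (-49/4 + W/4 + W^(3/2)/4) = -27/2 + W/4 + W^(3/2)/4)
z(33 - 10*X(6), 664) + 339659 = (-27/2 + (33 - 10*(-2))/4 + (33 - 10*(-2))^(3/2)/4) + 339659 = (-27/2 + (33 - 1*(-20))/4 + (33 - 1*(-20))^(3/2)/4) + 339659 = (-27/2 + (33 + 20)/4 + (33 + 20)^(3/2)/4) + 339659 = (-27/2 + (¼)*53 + 53^(3/2)/4) + 339659 = (-27/2 + 53/4 + (53*√53)/4) + 339659 = (-27/2 + 53/4 + 53*√53/4) + 339659 = (-¼ + 53*√53/4) + 339659 = 1358635/4 + 53*√53/4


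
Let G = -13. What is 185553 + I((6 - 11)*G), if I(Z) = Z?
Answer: 185618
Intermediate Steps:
185553 + I((6 - 11)*G) = 185553 + (6 - 11)*(-13) = 185553 - 5*(-13) = 185553 + 65 = 185618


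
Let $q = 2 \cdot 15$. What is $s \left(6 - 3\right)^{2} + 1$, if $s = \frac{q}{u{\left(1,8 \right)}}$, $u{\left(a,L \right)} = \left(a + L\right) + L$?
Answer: $\frac{287}{17} \approx 16.882$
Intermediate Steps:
$u{\left(a,L \right)} = a + 2 L$ ($u{\left(a,L \right)} = \left(L + a\right) + L = a + 2 L$)
$q = 30$
$s = \frac{30}{17}$ ($s = \frac{30}{1 + 2 \cdot 8} = \frac{30}{1 + 16} = \frac{30}{17} \approx 1.7647$)
$s \left(6 - 3\right)^{2} + 1 = \frac{30 \left(6 - 3\right)^{2}}{17} + 1 = \frac{30 \cdot 3^{2}}{17} + 1 = \frac{30}{17} \cdot 9 + 1 = \frac{270}{17} + 1 = \frac{287}{17}$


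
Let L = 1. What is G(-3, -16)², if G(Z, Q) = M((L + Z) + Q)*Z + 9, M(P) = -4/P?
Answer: 625/9 ≈ 69.444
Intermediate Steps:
G(Z, Q) = 9 - 4*Z/(1 + Q + Z) (G(Z, Q) = (-4/((1 + Z) + Q))*Z + 9 = (-4/(1 + Q + Z))*Z + 9 = -4*Z/(1 + Q + Z) + 9 = 9 - 4*Z/(1 + Q + Z))
G(-3, -16)² = ((9 + 5*(-3) + 9*(-16))/(1 - 16 - 3))² = ((9 - 15 - 144)/(-18))² = (-1/18*(-150))² = (25/3)² = 625/9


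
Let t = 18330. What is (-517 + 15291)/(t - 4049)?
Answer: 14774/14281 ≈ 1.0345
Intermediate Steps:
(-517 + 15291)/(t - 4049) = (-517 + 15291)/(18330 - 4049) = 14774/14281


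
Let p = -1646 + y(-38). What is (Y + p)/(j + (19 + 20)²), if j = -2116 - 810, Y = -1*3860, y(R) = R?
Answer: 5544/1405 ≈ 3.9459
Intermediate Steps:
Y = -3860
j = -2926
p = -1684 (p = -1646 - 38 = -1684)
(Y + p)/(j + (19 + 20)²) = (-3860 - 1684)/(-2926 + (19 + 20)²) = -5544/(-2926 + 39²) = -5544/(-2926 + 1521) = -5544/(-1405) = -5544*(-1/1405) = 5544/1405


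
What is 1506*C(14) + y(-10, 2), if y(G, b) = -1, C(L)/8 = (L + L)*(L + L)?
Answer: 9445631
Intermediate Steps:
C(L) = 32*L**2 (C(L) = 8*((L + L)*(L + L)) = 8*((2*L)*(2*L)) = 8*(4*L**2) = 32*L**2)
1506*C(14) + y(-10, 2) = 1506*(32*14**2) - 1 = 1506*(32*196) - 1 = 1506*6272 - 1 = 9445632 - 1 = 9445631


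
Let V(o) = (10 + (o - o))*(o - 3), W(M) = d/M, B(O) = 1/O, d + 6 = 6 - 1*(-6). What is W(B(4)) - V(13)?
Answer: -76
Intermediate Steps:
d = 6 (d = -6 + (6 - 1*(-6)) = -6 + (6 + 6) = -6 + 12 = 6)
B(O) = 1/O
W(M) = 6/M
V(o) = -30 + 10*o (V(o) = (10 + 0)*(-3 + o) = 10*(-3 + o) = -30 + 10*o)
W(B(4)) - V(13) = 6/(1/4) - (-30 + 10*13) = 6/(¼) - (-30 + 130) = 6*4 - 1*100 = 24 - 100 = -76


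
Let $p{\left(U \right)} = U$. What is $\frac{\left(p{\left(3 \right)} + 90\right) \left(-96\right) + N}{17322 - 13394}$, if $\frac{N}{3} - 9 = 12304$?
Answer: $\frac{28011}{3928} \approx 7.1311$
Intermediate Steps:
$N = 36939$ ($N = 27 + 3 \cdot 12304 = 27 + 36912 = 36939$)
$\frac{\left(p{\left(3 \right)} + 90\right) \left(-96\right) + N}{17322 - 13394} = \frac{\left(3 + 90\right) \left(-96\right) + 36939}{17322 - 13394} = \frac{93 \left(-96\right) + 36939}{3928} = \left(-8928 + 36939\right) \frac{1}{3928} = 28011 \cdot \frac{1}{3928} = \frac{28011}{3928}$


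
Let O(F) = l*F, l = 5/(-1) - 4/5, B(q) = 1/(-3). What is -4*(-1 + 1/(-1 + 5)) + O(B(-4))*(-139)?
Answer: -3986/15 ≈ -265.73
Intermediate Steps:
B(q) = -⅓
l = -29/5 (l = 5*(-1) - 4*⅕ = -5 - ⅘ = -29/5 ≈ -5.8000)
O(F) = -29*F/5
-4*(-1 + 1/(-1 + 5)) + O(B(-4))*(-139) = -4*(-1 + 1/(-1 + 5)) - 29/5*(-⅓)*(-139) = -4*(-1 + 1/4) + (29/15)*(-139) = -4*(-1 + ¼) - 4031/15 = -4*(-¾) - 4031/15 = 3 - 4031/15 = -3986/15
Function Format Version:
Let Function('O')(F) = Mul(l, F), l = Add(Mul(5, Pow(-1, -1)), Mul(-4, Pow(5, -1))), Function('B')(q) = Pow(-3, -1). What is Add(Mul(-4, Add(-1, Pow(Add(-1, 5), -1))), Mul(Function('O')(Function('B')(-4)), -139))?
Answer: Rational(-3986, 15) ≈ -265.73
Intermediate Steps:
Function('B')(q) = Rational(-1, 3)
l = Rational(-29, 5) (l = Add(Mul(5, -1), Mul(-4, Rational(1, 5))) = Add(-5, Rational(-4, 5)) = Rational(-29, 5) ≈ -5.8000)
Function('O')(F) = Mul(Rational(-29, 5), F)
Add(Mul(-4, Add(-1, Pow(Add(-1, 5), -1))), Mul(Function('O')(Function('B')(-4)), -139)) = Add(Mul(-4, Add(-1, Pow(Add(-1, 5), -1))), Mul(Mul(Rational(-29, 5), Rational(-1, 3)), -139)) = Add(Mul(-4, Add(-1, Pow(4, -1))), Mul(Rational(29, 15), -139)) = Add(Mul(-4, Add(-1, Rational(1, 4))), Rational(-4031, 15)) = Add(Mul(-4, Rational(-3, 4)), Rational(-4031, 15)) = Add(3, Rational(-4031, 15)) = Rational(-3986, 15)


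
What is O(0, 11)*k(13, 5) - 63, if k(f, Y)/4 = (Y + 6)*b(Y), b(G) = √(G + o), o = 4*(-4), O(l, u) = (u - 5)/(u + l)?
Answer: -63 + 24*I*√11 ≈ -63.0 + 79.599*I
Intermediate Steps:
O(l, u) = (-5 + u)/(l + u)
o = -16
b(G) = √(-16 + G) (b(G) = √(G - 16) = √(-16 + G))
k(f, Y) = 4*√(-16 + Y)*(6 + Y) (k(f, Y) = 4*((Y + 6)*√(-16 + Y)) = 4*((6 + Y)*√(-16 + Y)) = 4*(√(-16 + Y)*(6 + Y)) = 4*√(-16 + Y)*(6 + Y))
O(0, 11)*k(13, 5) - 63 = ((-5 + 11)/(0 + 11))*(4*√(-16 + 5)*(6 + 5)) - 63 = (6/11)*(4*√(-11)*11) - 63 = ((1/11)*6)*(4*(I*√11)*11) - 63 = 6*(44*I*√11)/11 - 63 = 24*I*√11 - 63 = -63 + 24*I*√11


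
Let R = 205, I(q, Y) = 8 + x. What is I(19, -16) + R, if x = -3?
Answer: 210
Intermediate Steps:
I(q, Y) = 5 (I(q, Y) = 8 - 3 = 5)
I(19, -16) + R = 5 + 205 = 210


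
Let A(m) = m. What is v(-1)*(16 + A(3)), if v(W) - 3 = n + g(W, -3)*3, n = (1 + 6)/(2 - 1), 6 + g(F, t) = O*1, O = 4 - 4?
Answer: -152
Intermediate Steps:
O = 0
g(F, t) = -6 (g(F, t) = -6 + 0*1 = -6 + 0 = -6)
n = 7 (n = 7/1 = 7*1 = 7)
v(W) = -8 (v(W) = 3 + (7 - 6*3) = 3 + (7 - 18) = 3 - 11 = -8)
v(-1)*(16 + A(3)) = -8*(16 + 3) = -8*19 = -152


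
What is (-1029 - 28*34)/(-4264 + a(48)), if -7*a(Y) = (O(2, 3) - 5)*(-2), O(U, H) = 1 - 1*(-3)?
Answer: 13867/29850 ≈ 0.46456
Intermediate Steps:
O(U, H) = 4 (O(U, H) = 1 + 3 = 4)
a(Y) = -2/7 (a(Y) = -(4 - 5)*(-2)/7 = -(-1)*(-2)/7 = -⅐*2 = -2/7)
(-1029 - 28*34)/(-4264 + a(48)) = (-1029 - 28*34)/(-4264 - 2/7) = (-1029 - 952)/(-29850/7) = -1981*(-7/29850) = 13867/29850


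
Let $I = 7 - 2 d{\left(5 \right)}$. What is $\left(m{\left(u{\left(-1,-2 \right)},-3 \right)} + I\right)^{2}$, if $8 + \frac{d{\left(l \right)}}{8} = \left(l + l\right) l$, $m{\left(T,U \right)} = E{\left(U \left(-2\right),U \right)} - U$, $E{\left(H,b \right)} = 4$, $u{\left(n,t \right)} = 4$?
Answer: $432964$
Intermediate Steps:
$m{\left(T,U \right)} = 4 - U$
$d{\left(l \right)} = -64 + 16 l^{2}$ ($d{\left(l \right)} = -64 + 8 \left(l + l\right) l = -64 + 8 \cdot 2 l l = -64 + 8 \cdot 2 l^{2} = -64 + 16 l^{2}$)
$I = -665$ ($I = 7 - 2 \left(-64 + 16 \cdot 5^{2}\right) = 7 - 2 \left(-64 + 16 \cdot 25\right) = 7 - 2 \left(-64 + 400\right) = 7 - 672 = -665$)
$\left(m{\left(u{\left(-1,-2 \right)},-3 \right)} + I\right)^{2} = \left(\left(4 - -3\right) - 665\right)^{2} = \left(\left(4 + 3\right) - 665\right)^{2} = \left(7 - 665\right)^{2} = \left(-658\right)^{2} = 432964$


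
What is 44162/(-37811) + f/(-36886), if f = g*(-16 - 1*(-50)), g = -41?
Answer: -788125499/697348273 ≈ -1.1302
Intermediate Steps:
f = -1394 (f = -41*(-16 - 1*(-50)) = -41*(-16 + 50) = -41*34 = -1394)
44162/(-37811) + f/(-36886) = 44162/(-37811) - 1394/(-36886) = 44162*(-1/37811) - 1394*(-1/36886) = -44162/37811 + 697/18443 = -788125499/697348273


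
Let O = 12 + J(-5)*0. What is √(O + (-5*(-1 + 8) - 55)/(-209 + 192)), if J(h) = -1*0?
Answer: 7*√102/17 ≈ 4.1586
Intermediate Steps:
J(h) = 0
O = 12 (O = 12 + 0*0 = 12 + 0 = 12)
√(O + (-5*(-1 + 8) - 55)/(-209 + 192)) = √(12 + (-5*(-1 + 8) - 55)/(-209 + 192)) = √(12 + (-5*7 - 55)/(-17)) = √(12 + (-35 - 55)*(-1/17)) = √(12 - 90*(-1/17)) = √(12 + 90/17) = √(294/17) = 7*√102/17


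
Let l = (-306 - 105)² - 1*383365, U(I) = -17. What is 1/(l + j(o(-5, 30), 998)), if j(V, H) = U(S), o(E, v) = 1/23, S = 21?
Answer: -1/214461 ≈ -4.6629e-6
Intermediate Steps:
o(E, v) = 1/23 (o(E, v) = 1*(1/23) = 1/23)
j(V, H) = -17
l = -214444 (l = (-411)² - 383365 = 168921 - 383365 = -214444)
1/(l + j(o(-5, 30), 998)) = 1/(-214444 - 17) = 1/(-214461) = -1/214461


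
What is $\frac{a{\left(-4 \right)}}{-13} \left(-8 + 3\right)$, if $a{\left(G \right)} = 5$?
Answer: $\frac{25}{13} \approx 1.9231$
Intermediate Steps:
$\frac{a{\left(-4 \right)}}{-13} \left(-8 + 3\right) = \frac{5}{-13} \left(-8 + 3\right) = 5 \left(- \frac{1}{13}\right) \left(-5\right) = \left(- \frac{5}{13}\right) \left(-5\right) = \frac{25}{13}$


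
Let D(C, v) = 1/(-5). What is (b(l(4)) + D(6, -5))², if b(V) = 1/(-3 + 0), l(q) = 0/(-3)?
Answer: 64/225 ≈ 0.28444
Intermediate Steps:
l(q) = 0 (l(q) = 0*(-⅓) = 0)
b(V) = -⅓ (b(V) = 1/(-3) = -⅓)
D(C, v) = -⅕
(b(l(4)) + D(6, -5))² = (-⅓ - ⅕)² = (-8/15)² = 64/225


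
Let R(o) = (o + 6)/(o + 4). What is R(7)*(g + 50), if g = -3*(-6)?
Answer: 884/11 ≈ 80.364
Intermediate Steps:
R(o) = (6 + o)/(4 + o)
g = 18
R(7)*(g + 50) = ((6 + 7)/(4 + 7))*(18 + 50) = (13/11)*68 = 884/11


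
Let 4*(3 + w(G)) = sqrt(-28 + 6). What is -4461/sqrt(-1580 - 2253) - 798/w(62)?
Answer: 19152/83 + 1596*I*sqrt(22)/83 + 4461*I*sqrt(3833)/3833 ≈ 230.75 + 162.25*I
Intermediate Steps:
w(G) = -3 + I*sqrt(22)/4 (w(G) = -3 + sqrt(-28 + 6)/4 = -3 + sqrt(-22)/4 = -3 + (I*sqrt(22))/4 = -3 + I*sqrt(22)/4)
-4461/sqrt(-1580 - 2253) - 798/w(62) = -4461/sqrt(-1580 - 2253) - 798/(-3 + I*sqrt(22)/4) = -4461*(-I*sqrt(3833)/3833) - 798/(-3 + I*sqrt(22)/4) = -(-4461)*I*sqrt(3833)/3833 - 798/(-3 + I*sqrt(22)/4) = 4461*I*sqrt(3833)/3833 - 798/(-3 + I*sqrt(22)/4) = -798/(-3 + I*sqrt(22)/4) + 4461*I*sqrt(3833)/3833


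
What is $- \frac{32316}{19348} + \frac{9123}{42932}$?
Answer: $- \frac{302719677}{207662084} \approx -1.4578$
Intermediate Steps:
$- \frac{32316}{19348} + \frac{9123}{42932} = \left(-32316\right) \frac{1}{19348} + 9123 \cdot \frac{1}{42932} = - \frac{8079}{4837} + \frac{9123}{42932} = - \frac{302719677}{207662084}$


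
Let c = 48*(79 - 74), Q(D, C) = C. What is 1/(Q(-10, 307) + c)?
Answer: 1/547 ≈ 0.0018282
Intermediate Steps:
c = 240 (c = 48*5 = 240)
1/(Q(-10, 307) + c) = 1/(307 + 240) = 1/547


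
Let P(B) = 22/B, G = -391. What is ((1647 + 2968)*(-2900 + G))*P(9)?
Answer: -111378410/3 ≈ -3.7126e+7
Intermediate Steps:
((1647 + 2968)*(-2900 + G))*P(9) = ((1647 + 2968)*(-2900 - 391))*(22/9) = (4615*(-3291))*(22*(1/9)) = -15187965*22/9 = -111378410/3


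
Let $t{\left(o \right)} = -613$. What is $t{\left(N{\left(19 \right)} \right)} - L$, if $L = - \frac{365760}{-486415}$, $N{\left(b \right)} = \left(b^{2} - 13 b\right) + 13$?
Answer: $- \frac{59707631}{97283} \approx -613.75$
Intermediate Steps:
$N{\left(b \right)} = 13 + b^{2} - 13 b$
$L = \frac{73152}{97283}$ ($L = \left(-365760\right) \left(- \frac{1}{486415}\right) = \frac{73152}{97283} \approx 0.75195$)
$t{\left(N{\left(19 \right)} \right)} - L = -613 - \frac{73152}{97283} = - \frac{59707631}{97283}$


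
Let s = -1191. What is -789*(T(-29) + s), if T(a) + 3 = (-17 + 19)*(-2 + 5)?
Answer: 937332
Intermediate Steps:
T(a) = 3 (T(a) = -3 + (-17 + 19)*(-2 + 5) = -3 + 2*3 = -3 + 6 = 3)
-789*(T(-29) + s) = -789*(3 - 1191) = -789*(-1188) = 937332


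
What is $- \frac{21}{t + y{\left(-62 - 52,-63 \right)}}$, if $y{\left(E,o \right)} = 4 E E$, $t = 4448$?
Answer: $- \frac{21}{56432} \approx -0.00037213$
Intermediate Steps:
$y{\left(E,o \right)} = 4 E^{2}$
$- \frac{21}{t + y{\left(-62 - 52,-63 \right)}} = - \frac{21}{4448 + 4 \left(-62 - 52\right)^{2}} = - \frac{21}{4448 + 4 \left(-114\right)^{2}} = - \frac{21}{4448 + 4 \cdot 12996} = - \frac{21}{4448 + 51984} = - \frac{21}{56432}$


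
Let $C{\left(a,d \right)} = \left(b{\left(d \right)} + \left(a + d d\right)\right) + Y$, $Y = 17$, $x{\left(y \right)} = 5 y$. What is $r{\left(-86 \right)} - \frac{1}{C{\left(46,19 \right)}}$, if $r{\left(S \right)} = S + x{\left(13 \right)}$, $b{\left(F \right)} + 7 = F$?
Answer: $- \frac{9157}{436} \approx -21.002$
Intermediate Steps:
$b{\left(F \right)} = -7 + F$
$r{\left(S \right)} = 65 + S$ ($r{\left(S \right)} = S + 5 \cdot 13 = S + 65 = 65 + S$)
$C{\left(a,d \right)} = 10 + a + d + d^{2}$ ($C{\left(a,d \right)} = \left(\left(-7 + d\right) + \left(a + d d\right)\right) + 17 = \left(\left(-7 + d\right) + \left(a + d^{2}\right)\right) + 17 = \left(-7 + a + d + d^{2}\right) + 17 = 10 + a + d + d^{2}$)
$r{\left(-86 \right)} - \frac{1}{C{\left(46,19 \right)}} = \left(65 - 86\right) - \frac{1}{10 + 46 + 19 + 19^{2}} = -21 - \frac{1}{10 + 46 + 19 + 361} = -21 - \frac{1}{436} = - \frac{9157}{436}$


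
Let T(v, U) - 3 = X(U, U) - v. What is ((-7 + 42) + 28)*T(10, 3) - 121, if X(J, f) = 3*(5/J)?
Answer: -247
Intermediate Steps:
X(J, f) = 15/J
T(v, U) = 3 - v + 15/U (T(v, U) = 3 + (15/U - v) = 3 + (-v + 15/U) = 3 - v + 15/U)
((-7 + 42) + 28)*T(10, 3) - 121 = ((-7 + 42) + 28)*(3 - 1*10 + 15/3) - 121 = (35 + 28)*(3 - 10 + 15*(1/3)) - 121 = 63*(3 - 10 + 5) - 121 = 63*(-2) - 121 = -126 - 121 = -247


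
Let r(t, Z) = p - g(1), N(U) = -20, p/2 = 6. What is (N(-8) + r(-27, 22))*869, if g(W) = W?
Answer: -7821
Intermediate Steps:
p = 12 (p = 2*6 = 12)
r(t, Z) = 11 (r(t, Z) = 12 - 1*1 = 12 - 1 = 11)
(N(-8) + r(-27, 22))*869 = (-20 + 11)*869 = -9*869 = -7821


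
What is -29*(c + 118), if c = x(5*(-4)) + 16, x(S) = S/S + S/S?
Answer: -3944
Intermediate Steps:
x(S) = 2 (x(S) = 1 + 1 = 2)
c = 18 (c = 2 + 16 = 18)
-29*(c + 118) = -29*(18 + 118) = -29*136 = -3944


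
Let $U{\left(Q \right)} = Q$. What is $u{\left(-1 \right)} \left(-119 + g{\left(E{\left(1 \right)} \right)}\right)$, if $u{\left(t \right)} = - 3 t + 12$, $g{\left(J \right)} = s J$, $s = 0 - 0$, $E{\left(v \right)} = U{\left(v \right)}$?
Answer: $-1785$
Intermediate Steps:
$E{\left(v \right)} = v$
$s = 0$ ($s = 0 + 0 = 0$)
$g{\left(J \right)} = 0$ ($g{\left(J \right)} = 0 J = 0$)
$u{\left(t \right)} = 12 - 3 t$
$u{\left(-1 \right)} \left(-119 + g{\left(E{\left(1 \right)} \right)}\right) = \left(12 - -3\right) \left(-119 + 0\right) = \left(12 + 3\right) \left(-119\right) = 15 \left(-119\right) = -1785$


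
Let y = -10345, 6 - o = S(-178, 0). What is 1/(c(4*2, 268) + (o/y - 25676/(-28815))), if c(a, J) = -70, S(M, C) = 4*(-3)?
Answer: -11923647/824051308 ≈ -0.014470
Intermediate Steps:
S(M, C) = -12
o = 18 (o = 6 - 1*(-12) = 6 + 12 = 18)
1/(c(4*2, 268) + (o/y - 25676/(-28815))) = 1/(-70 + (18/(-10345) - 25676/(-28815))) = 1/(-70 + (18*(-1/10345) - 25676*(-1/28815))) = 1/(-70 + (-18/10345 + 25676/28815)) = 1/(-70 + 10603982/11923647) = 1/(-824051308/11923647) = -11923647/824051308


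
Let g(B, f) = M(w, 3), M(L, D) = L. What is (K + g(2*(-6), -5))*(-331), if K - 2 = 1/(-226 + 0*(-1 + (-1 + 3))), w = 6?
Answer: -598117/226 ≈ -2646.5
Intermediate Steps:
g(B, f) = 6
K = 451/226 (K = 2 + 1/(-226 + 0*(-1 + (-1 + 3))) = 2 + 1/(-226 + 0*(-1 + 2)) = 2 + 1/(-226 + 0*1) = 2 + 1/(-226 + 0) = 2 + 1/(-226) = 2 - 1/226 = 451/226 ≈ 1.9956)
(K + g(2*(-6), -5))*(-331) = (451/226 + 6)*(-331) = (1807/226)*(-331) = -598117/226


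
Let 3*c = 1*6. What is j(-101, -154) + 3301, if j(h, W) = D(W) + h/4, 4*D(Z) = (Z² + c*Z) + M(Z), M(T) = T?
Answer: 36357/4 ≈ 9089.3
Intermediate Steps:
c = 2 (c = (1*6)/3 = (⅓)*6 = 2)
D(Z) = Z²/4 + 3*Z/4 (D(Z) = ((Z² + 2*Z) + Z)/4 = (Z² + 3*Z)/4 = Z²/4 + 3*Z/4)
j(h, W) = h/4 + W*(3 + W)/4 (j(h, W) = W*(3 + W)/4 + h/4 = h/4 + W*(3 + W)/4)
j(-101, -154) + 3301 = ((¼)*(-101) + (¼)*(-154)² + (¾)*(-154)) + 3301 = (-101/4 + (¼)*23716 - 231/2) + 3301 = (-101/4 + 5929 - 231/2) + 3301 = 23153/4 + 3301 = 36357/4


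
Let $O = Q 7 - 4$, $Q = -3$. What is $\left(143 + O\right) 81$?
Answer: $9558$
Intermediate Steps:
$O = -25$ ($O = \left(-3\right) 7 - 4 = -21 - 4 = -25$)
$\left(143 + O\right) 81 = \left(143 - 25\right) 81 = 118 \cdot 81 = 9558$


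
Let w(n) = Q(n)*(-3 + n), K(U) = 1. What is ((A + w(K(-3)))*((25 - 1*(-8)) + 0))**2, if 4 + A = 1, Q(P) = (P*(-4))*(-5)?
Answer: 2013561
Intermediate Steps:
Q(P) = 20*P (Q(P) = -4*P*(-5) = 20*P)
A = -3 (A = -4 + 1 = -3)
w(n) = 20*n*(-3 + n) (w(n) = (20*n)*(-3 + n) = 20*n*(-3 + n))
((A + w(K(-3)))*((25 - 1*(-8)) + 0))**2 = ((-3 + 20*1*(-3 + 1))*((25 - 1*(-8)) + 0))**2 = ((-3 + 20*1*(-2))*((25 + 8) + 0))**2 = ((-3 - 40)*(33 + 0))**2 = (-43*33)**2 = (-1419)**2 = 2013561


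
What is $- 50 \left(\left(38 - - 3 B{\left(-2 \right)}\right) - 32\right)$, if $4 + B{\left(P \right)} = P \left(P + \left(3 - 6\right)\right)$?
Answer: $-1200$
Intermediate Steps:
$B{\left(P \right)} = -4 + P \left(-3 + P\right)$ ($B{\left(P \right)} = -4 + P \left(P + \left(3 - 6\right)\right) = -4 + P \left(P - 3\right) = -4 + P \left(-3 + P\right)$)
$- 50 \left(\left(38 - - 3 B{\left(-2 \right)}\right) - 32\right) = - 50 \left(\left(38 - - 3 \left(-4 + \left(-2\right)^{2} - -6\right)\right) - 32\right) = - 50 \left(\left(38 - - 3 \left(-4 + 4 + 6\right)\right) - 32\right) = - 50 \left(\left(38 - \left(-3\right) 6\right) - 32\right) = - 50 \left(\left(38 - -18\right) - 32\right) = - 50 \left(\left(38 + 18\right) - 32\right) = - 50 \left(56 - 32\right) = \left(-50\right) 24 = -1200$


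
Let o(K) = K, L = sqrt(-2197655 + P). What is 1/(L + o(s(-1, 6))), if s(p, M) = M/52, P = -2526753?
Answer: 78/3193699817 - 1352*I*sqrt(1181102)/3193699817 ≈ 2.4423e-8 - 0.00046007*I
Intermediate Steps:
L = 2*I*sqrt(1181102) (L = sqrt(-2197655 - 2526753) = sqrt(-4724408) = 2*I*sqrt(1181102) ≈ 2173.6*I)
s(p, M) = M/52 (s(p, M) = M*(1/52) = M/52)
1/(L + o(s(-1, 6))) = 1/(2*I*sqrt(1181102) + (1/52)*6) = 1/(2*I*sqrt(1181102) + 3/26) = 1/(3/26 + 2*I*sqrt(1181102))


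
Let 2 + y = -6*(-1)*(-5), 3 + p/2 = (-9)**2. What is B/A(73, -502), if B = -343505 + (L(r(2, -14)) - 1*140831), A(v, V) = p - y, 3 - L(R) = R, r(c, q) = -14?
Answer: -484319/188 ≈ -2576.2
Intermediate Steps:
L(R) = 3 - R
p = 156 (p = -6 + 2*(-9)**2 = -6 + 2*81 = -6 + 162 = 156)
y = -32 (y = -2 - 6*(-1)*(-5) = -2 + 6*(-5) = -2 - 30 = -32)
A(v, V) = 188 (A(v, V) = 156 - 1*(-32) = 156 + 32 = 188)
B = -484319 (B = -343505 + ((3 - 1*(-14)) - 1*140831) = -343505 + ((3 + 14) - 140831) = -343505 + (17 - 140831) = -343505 - 140814 = -484319)
B/A(73, -502) = -484319/188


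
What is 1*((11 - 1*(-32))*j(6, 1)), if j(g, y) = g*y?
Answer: 258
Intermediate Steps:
1*((11 - 1*(-32))*j(6, 1)) = 1*((11 - 1*(-32))*(6*1)) = 1*((11 + 32)*6) = 1*(43*6) = 1*258 = 258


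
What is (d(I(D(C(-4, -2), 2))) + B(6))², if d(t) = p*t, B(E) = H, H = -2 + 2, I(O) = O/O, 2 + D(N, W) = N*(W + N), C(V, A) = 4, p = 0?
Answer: 0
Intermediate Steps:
D(N, W) = -2 + N*(N + W) (D(N, W) = -2 + N*(W + N) = -2 + N*(N + W))
I(O) = 1
H = 0
B(E) = 0
d(t) = 0 (d(t) = 0*t = 0)
(d(I(D(C(-4, -2), 2))) + B(6))² = (0 + 0)² = 0² = 0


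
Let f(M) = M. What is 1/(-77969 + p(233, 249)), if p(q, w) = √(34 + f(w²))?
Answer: -77969/6079102926 - √62035/6079102926 ≈ -1.2867e-5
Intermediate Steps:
p(q, w) = √(34 + w²)
1/(-77969 + p(233, 249)) = 1/(-77969 + √(34 + 249²)) = 1/(-77969 + √(34 + 62001)) = 1/(-77969 + √62035)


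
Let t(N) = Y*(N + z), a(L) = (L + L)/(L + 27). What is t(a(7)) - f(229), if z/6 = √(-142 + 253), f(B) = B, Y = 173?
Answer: -2682/17 + 1038*√111 ≈ 10778.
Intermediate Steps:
z = 6*√111 (z = 6*√(-142 + 253) = 6*√111 ≈ 63.214)
a(L) = 2*L/(27 + L) (a(L) = (2*L)/(27 + L) = 2*L/(27 + L))
t(N) = 173*N + 1038*√111 (t(N) = 173*(N + 6*√111) = 173*N + 1038*√111)
t(a(7)) - f(229) = (173*(2*7/(27 + 7)) + 1038*√111) - 1*229 = (173*(2*7/34) + 1038*√111) - 229 = (173*(2*7*(1/34)) + 1038*√111) - 229 = (173*(7/17) + 1038*√111) - 229 = (1211/17 + 1038*√111) - 229 = -2682/17 + 1038*√111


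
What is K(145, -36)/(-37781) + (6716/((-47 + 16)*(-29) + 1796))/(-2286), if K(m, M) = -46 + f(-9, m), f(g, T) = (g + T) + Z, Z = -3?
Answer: -394862093/116380025685 ≈ -0.0033929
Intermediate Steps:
f(g, T) = -3 + T + g (f(g, T) = (g + T) - 3 = (T + g) - 3 = -3 + T + g)
K(m, M) = -58 + m (K(m, M) = -46 + (-3 + m - 9) = -46 + (-12 + m) = -58 + m)
K(145, -36)/(-37781) + (6716/((-47 + 16)*(-29) + 1796))/(-2286) = (-58 + 145)/(-37781) + (6716/((-47 + 16)*(-29) + 1796))/(-2286) = 87*(-1/37781) + (6716/(-31*(-29) + 1796))*(-1/2286) = -87/37781 + (6716/(899 + 1796))*(-1/2286) = -87/37781 + (6716/2695)*(-1/2286) = -87/37781 - 3358/3080385 = -394862093/116380025685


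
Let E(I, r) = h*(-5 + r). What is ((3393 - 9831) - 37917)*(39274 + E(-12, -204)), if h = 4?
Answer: -1704917490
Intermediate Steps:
E(I, r) = -20 + 4*r (E(I, r) = 4*(-5 + r) = -20 + 4*r)
((3393 - 9831) - 37917)*(39274 + E(-12, -204)) = ((3393 - 9831) - 37917)*(39274 + (-20 + 4*(-204))) = (-6438 - 37917)*(39274 + (-20 - 816)) = -44355*(39274 - 836) = -44355*38438 = -1704917490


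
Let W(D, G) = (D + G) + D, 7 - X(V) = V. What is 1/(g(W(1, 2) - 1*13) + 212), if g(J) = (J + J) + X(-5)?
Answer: 1/206 ≈ 0.0048544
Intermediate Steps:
X(V) = 7 - V
W(D, G) = G + 2*D
g(J) = 12 + 2*J (g(J) = (J + J) + (7 - 1*(-5)) = 2*J + (7 + 5) = 2*J + 12 = 12 + 2*J)
1/(g(W(1, 2) - 1*13) + 212) = 1/((12 + 2*((2 + 2*1) - 1*13)) + 212) = 1/((12 + 2*((2 + 2) - 13)) + 212) = 1/((12 + 2*(4 - 13)) + 212) = 1/((12 + 2*(-9)) + 212) = 1/((12 - 18) + 212) = 1/(-6 + 212) = 1/206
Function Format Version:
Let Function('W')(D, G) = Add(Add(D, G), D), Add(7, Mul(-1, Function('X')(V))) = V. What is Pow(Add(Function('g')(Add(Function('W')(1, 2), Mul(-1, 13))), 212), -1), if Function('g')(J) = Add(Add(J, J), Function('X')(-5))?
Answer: Rational(1, 206) ≈ 0.0048544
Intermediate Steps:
Function('X')(V) = Add(7, Mul(-1, V))
Function('W')(D, G) = Add(G, Mul(2, D))
Function('g')(J) = Add(12, Mul(2, J)) (Function('g')(J) = Add(Add(J, J), Add(7, Mul(-1, -5))) = Add(Mul(2, J), Add(7, 5)) = Add(Mul(2, J), 12) = Add(12, Mul(2, J)))
Pow(Add(Function('g')(Add(Function('W')(1, 2), Mul(-1, 13))), 212), -1) = Pow(Add(Add(12, Mul(2, Add(Add(2, Mul(2, 1)), Mul(-1, 13)))), 212), -1) = Pow(Add(Add(12, Mul(2, Add(Add(2, 2), -13))), 212), -1) = Pow(Add(Add(12, Mul(2, Add(4, -13))), 212), -1) = Pow(Add(Add(12, Mul(2, -9)), 212), -1) = Pow(Add(Add(12, -18), 212), -1) = Pow(Add(-6, 212), -1) = Pow(206, -1) = Rational(1, 206)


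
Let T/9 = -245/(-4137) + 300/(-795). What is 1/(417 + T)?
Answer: 10441/4324002 ≈ 0.0024147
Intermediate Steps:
T = -29895/10441 (T = 9*(-245/(-4137) + 300/(-795)) = 9*(-245*(-1/4137) + 300*(-1/795)) = 9*(35/591 - 20/53) = 9*(-9965/31323) = -29895/10441 ≈ -2.8632)
1/(417 + T) = 1/(417 - 29895/10441) = 1/(4324002/10441) = 10441/4324002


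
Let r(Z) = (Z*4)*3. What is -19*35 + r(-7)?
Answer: -749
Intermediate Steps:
r(Z) = 12*Z (r(Z) = (4*Z)*3 = 12*Z)
-19*35 + r(-7) = -19*35 + 12*(-7) = -665 - 84 = -749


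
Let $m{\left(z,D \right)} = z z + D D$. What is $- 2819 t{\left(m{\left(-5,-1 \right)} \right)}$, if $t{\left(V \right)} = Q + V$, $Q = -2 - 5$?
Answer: $-53561$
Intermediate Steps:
$Q = -7$ ($Q = -2 - 5 = -7$)
$m{\left(z,D \right)} = D^{2} + z^{2}$ ($m{\left(z,D \right)} = z^{2} + D^{2} = D^{2} + z^{2}$)
$t{\left(V \right)} = -7 + V$
$- 2819 t{\left(m{\left(-5,-1 \right)} \right)} = - 2819 \left(-7 + \left(\left(-1\right)^{2} + \left(-5\right)^{2}\right)\right) = - 2819 \left(-7 + \left(1 + 25\right)\right) = - 2819 \left(-7 + 26\right) = \left(-2819\right) 19 = -53561$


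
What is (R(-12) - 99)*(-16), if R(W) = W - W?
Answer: 1584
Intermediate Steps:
R(W) = 0
(R(-12) - 99)*(-16) = (0 - 99)*(-16) = -99*(-16) = 1584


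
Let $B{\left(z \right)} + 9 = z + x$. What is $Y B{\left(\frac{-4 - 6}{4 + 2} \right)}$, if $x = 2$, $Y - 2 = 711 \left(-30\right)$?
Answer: $\frac{554528}{3} \approx 1.8484 \cdot 10^{5}$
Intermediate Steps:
$Y = -21328$ ($Y = 2 + 711 \left(-30\right) = 2 - 21330 = -21328$)
$B{\left(z \right)} = -7 + z$ ($B{\left(z \right)} = -9 + \left(z + 2\right) = -9 + \left(2 + z\right) = -7 + z$)
$Y B{\left(\frac{-4 - 6}{4 + 2} \right)} = - 21328 \left(-7 + \frac{-4 - 6}{4 + 2}\right) = - 21328 \left(-7 - \frac{10}{6}\right) = - 21328 \left(-7 - \frac{5}{3}\right) = \left(-21328\right) \left(- \frac{26}{3}\right) = \frac{554528}{3}$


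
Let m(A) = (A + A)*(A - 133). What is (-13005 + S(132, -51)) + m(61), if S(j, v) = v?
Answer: -21840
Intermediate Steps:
m(A) = 2*A*(-133 + A) (m(A) = (2*A)*(-133 + A) = 2*A*(-133 + A))
(-13005 + S(132, -51)) + m(61) = (-13005 - 51) + 2*61*(-133 + 61) = -13056 + 2*61*(-72) = -13056 - 8784 = -21840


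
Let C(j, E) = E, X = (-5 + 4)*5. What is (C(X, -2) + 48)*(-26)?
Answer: -1196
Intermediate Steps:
X = -5 (X = -1*5 = -5)
(C(X, -2) + 48)*(-26) = (-2 + 48)*(-26) = 46*(-26) = -1196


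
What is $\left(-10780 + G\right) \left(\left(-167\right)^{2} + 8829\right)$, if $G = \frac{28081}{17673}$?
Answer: $- \frac{6994296488762}{17673} \approx -3.9576 \cdot 10^{8}$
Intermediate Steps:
$G = \frac{28081}{17673}$ ($G = 28081 \cdot \frac{1}{17673} = \frac{28081}{17673} \approx 1.5889$)
$\left(-10780 + G\right) \left(\left(-167\right)^{2} + 8829\right) = \left(-10780 + \frac{28081}{17673}\right) \left(\left(-167\right)^{2} + 8829\right) = - \frac{190486859 \left(27889 + 8829\right)}{17673} = \left(- \frac{190486859}{17673}\right) 36718 = - \frac{6994296488762}{17673}$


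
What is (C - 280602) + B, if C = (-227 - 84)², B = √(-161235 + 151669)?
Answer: -183881 + I*√9566 ≈ -1.8388e+5 + 97.806*I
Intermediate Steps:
B = I*√9566 (B = √(-9566) = I*√9566 ≈ 97.806*I)
C = 96721 (C = (-311)² = 96721)
(C - 280602) + B = (96721 - 280602) + I*√9566 = -183881 + I*√9566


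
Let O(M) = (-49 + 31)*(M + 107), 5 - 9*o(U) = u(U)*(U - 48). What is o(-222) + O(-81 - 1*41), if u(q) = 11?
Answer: 5405/9 ≈ 600.56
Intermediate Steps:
o(U) = 533/9 - 11*U/9 (o(U) = 5/9 - 11*(U - 48)/9 = 5/9 - 11*(-48 + U)/9 = 5/9 - (-528 + 11*U)/9 = 5/9 + (176/3 - 11*U/9) = 533/9 - 11*U/9)
O(M) = -1926 - 18*M (O(M) = -18*(107 + M) = -1926 - 18*M)
o(-222) + O(-81 - 1*41) = (533/9 - 11/9*(-222)) + (-1926 - 18*(-81 - 1*41)) = (533/9 + 814/3) + (-1926 - 18*(-81 - 41)) = 2975/9 + (-1926 - 18*(-122)) = 2975/9 + (-1926 + 2196) = 2975/9 + 270 = 5405/9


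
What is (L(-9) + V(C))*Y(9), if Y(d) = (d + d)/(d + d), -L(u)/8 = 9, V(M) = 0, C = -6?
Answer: -72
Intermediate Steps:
L(u) = -72 (L(u) = -8*9 = -72)
Y(d) = 1 (Y(d) = (2*d)/((2*d)) = (2*d)*(1/(2*d)) = 1)
(L(-9) + V(C))*Y(9) = (-72 + 0)*1 = -72*1 = -72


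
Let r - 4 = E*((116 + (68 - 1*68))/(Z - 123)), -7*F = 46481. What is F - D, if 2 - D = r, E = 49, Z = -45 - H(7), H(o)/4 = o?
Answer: -46670/7 ≈ -6667.1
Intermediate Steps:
F = -46481/7 (F = -⅐*46481 = -46481/7 ≈ -6640.1)
H(o) = 4*o
Z = -73 (Z = -45 - 4*7 = -45 - 1*28 = -45 - 28 = -73)
r = -25 (r = 4 + 49*((116 + (68 - 1*68))/(-73 - 123)) = 4 + 49*((116 + (68 - 68))/(-196)) = 4 + 49*((116 + 0)*(-1/196)) = 4 + 49*(116*(-1/196)) = 4 + 49*(-29/49) = 4 - 29 = -25)
D = 27 (D = 2 - 1*(-25) = 2 + 25 = 27)
F - D = -46481/7 - 1*27 = -46481/7 - 27 = -46670/7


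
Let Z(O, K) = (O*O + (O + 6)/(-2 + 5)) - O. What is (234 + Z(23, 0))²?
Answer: 5058001/9 ≈ 5.6200e+5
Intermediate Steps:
Z(O, K) = 2 + O² - 2*O/3 (Z(O, K) = (O² + (6 + O)/3) - O = (O² + (6 + O)*(⅓)) - O = (O² + (2 + O/3)) - O = (2 + O² + O/3) - O = 2 + O² - 2*O/3)
(234 + Z(23, 0))² = (234 + (2 + 23² - ⅔*23))² = (234 + (2 + 529 - 46/3))² = (234 + 1547/3)² = (2249/3)² = 5058001/9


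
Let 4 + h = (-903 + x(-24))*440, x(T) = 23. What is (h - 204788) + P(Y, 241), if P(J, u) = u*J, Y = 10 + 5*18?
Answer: -567892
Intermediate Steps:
h = -387204 (h = -4 + (-903 + 23)*440 = -4 - 880*440 = -4 - 387200 = -387204)
Y = 100 (Y = 10 + 90 = 100)
P(J, u) = J*u
(h - 204788) + P(Y, 241) = (-387204 - 204788) + 100*241 = -591992 + 24100 = -567892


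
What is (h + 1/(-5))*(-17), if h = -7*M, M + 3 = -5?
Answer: -4743/5 ≈ -948.60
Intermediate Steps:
M = -8 (M = -3 - 5 = -8)
h = 56 (h = -7*(-8) = 56)
(h + 1/(-5))*(-17) = (56 + 1/(-5))*(-17) = (56 - ⅕)*(-17) = (279/5)*(-17) = -4743/5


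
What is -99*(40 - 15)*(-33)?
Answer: 81675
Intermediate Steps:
-99*(40 - 15)*(-33) = -99*25*(-33) = -2475*(-33) = 81675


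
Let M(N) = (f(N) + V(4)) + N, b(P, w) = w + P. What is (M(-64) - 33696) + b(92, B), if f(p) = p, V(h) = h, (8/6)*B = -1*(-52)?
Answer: -33689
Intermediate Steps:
B = 39 (B = 3*(-1*(-52))/4 = (¾)*52 = 39)
b(P, w) = P + w
M(N) = 4 + 2*N (M(N) = (N + 4) + N = (4 + N) + N = 4 + 2*N)
(M(-64) - 33696) + b(92, B) = ((4 + 2*(-64)) - 33696) + (92 + 39) = ((4 - 128) - 33696) + 131 = (-124 - 33696) + 131 = -33820 + 131 = -33689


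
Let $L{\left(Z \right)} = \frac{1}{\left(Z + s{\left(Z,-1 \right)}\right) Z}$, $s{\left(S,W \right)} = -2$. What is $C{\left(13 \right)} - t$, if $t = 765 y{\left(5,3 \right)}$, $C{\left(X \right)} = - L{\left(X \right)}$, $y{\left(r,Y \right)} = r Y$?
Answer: $- \frac{1640926}{143} \approx -11475.0$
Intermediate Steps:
$y{\left(r,Y \right)} = Y r$
$L{\left(Z \right)} = \frac{1}{Z \left(-2 + Z\right)}$ ($L{\left(Z \right)} = \frac{1}{\left(Z - 2\right) Z} = \frac{1}{\left(-2 + Z\right) Z} = \frac{1}{Z \left(-2 + Z\right)}$)
$C{\left(X \right)} = - \frac{1}{X \left(-2 + X\right)}$
$t = 11475$ ($t = 765 \cdot 3 \cdot 5 = 765 \cdot 15 = 11475$)
$C{\left(13 \right)} - t = - \frac{1}{13 \left(-2 + 13\right)} - 11475 = \left(-1\right) \frac{1}{13} \cdot \frac{1}{11} - 11475 = - \frac{1}{143} - 11475 = - \frac{1640926}{143}$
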